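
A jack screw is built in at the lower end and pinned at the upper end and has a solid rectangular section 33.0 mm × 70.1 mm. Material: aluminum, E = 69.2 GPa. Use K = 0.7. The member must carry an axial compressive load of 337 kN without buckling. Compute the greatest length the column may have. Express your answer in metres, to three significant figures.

L_max ≈ 0.932 m

Buckling occurs about the weak axis: I_min = h·b³/12 with b = 33.0 mm (the shorter side).
I_min = 70.1×33.0³/12 = 2.099×10^5 mm⁴
I = 2.099×10^-7 m⁴
At the buckling limit P_cr = P = 3.370×10^5 N
From P_cr = π²EI/(K·L)²:  L = (1/K)·√(π²EI/P_cr) = (1/0.7)·√(π²×6.92×10^10×2.099×10^-7/3.370×10^5)
L = 0.932 m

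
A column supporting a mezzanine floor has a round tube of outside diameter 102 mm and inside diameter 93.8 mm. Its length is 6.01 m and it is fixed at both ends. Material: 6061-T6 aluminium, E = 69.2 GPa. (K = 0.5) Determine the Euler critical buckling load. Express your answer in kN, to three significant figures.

d_o = 102 mm, d_i = 93.8 mm
I = π(d_o⁴ − d_i⁴)/64 = π(102⁴ − 93.80⁴)/64 = 1.513×10^6 mm⁴
I = 1.513×10^6 mm⁴ = 1.513×10^-6 m⁴
Effective length L_e = K·L = 0.5 × 6.01 = 3.005 m
P_cr = π²EI / L_e² = π² × 69.2×10⁹ × 1.513×10^-6 / 3.005² = 1.145×10^5 N

P_cr ≈ 114 kN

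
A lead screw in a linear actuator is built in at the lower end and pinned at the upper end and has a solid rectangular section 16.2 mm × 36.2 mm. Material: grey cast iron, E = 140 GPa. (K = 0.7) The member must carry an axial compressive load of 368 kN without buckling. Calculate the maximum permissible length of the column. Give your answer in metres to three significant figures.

Buckling occurs about the weak axis: I_min = h·b³/12 with b = 16.2 mm (the shorter side).
I_min = 36.2×16.2³/12 = 1.283×10^4 mm⁴
I = 1.283×10^-8 m⁴
At the buckling limit P_cr = P = 3.680×10^5 N
From P_cr = π²EI/(K·L)²:  L = (1/K)·√(π²EI/P_cr) = (1/0.7)·√(π²×1.40×10^11×1.283×10^-8/3.680×10^5)
L = 0.313 m

L_max ≈ 0.313 m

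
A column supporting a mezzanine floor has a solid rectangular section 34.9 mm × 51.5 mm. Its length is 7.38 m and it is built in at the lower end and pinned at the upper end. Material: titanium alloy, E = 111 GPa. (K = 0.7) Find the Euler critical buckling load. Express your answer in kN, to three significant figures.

Buckling occurs about the weak axis: I_min = h·b³/12 with b = 34.9 mm (the shorter side).
I_min = 51.5×34.9³/12 = 1.824×10^5 mm⁴
I = 1.824×10^5 mm⁴ = 1.824×10^-7 m⁴
Effective length L_e = K·L = 0.7 × 7.38 = 5.166 m
P_cr = π²EI / L_e² = π² × 111×10⁹ × 1.824×10^-7 / 5.166² = 7.489×10^3 N

P_cr ≈ 7.49 kN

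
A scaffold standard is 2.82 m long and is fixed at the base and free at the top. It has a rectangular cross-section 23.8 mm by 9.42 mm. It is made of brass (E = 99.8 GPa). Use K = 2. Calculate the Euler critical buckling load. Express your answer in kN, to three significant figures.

Buckling occurs about the weak axis: I_min = h·b³/12 with b = 9.42 mm (the shorter side).
I_min = 23.8×9.42³/12 = 1.658×10^3 mm⁴
I = 1.658×10^3 mm⁴ = 1.658×10^-9 m⁴
Effective length L_e = K·L = 2 × 2.82 = 5.640 m
P_cr = π²EI / L_e² = π² × 99.8×10⁹ × 1.658×10^-9 / 5.640² = 51.34 N

P_cr ≈ 0.0513 kN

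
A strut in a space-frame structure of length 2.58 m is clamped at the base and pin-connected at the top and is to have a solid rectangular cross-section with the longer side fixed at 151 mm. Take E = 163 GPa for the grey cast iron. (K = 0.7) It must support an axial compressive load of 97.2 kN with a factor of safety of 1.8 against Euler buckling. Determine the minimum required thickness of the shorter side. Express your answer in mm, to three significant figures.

b ≈ 30.4 mm

Required P_cr = n·P = 1.8 × 97.2 = 175.0 kN
L_e = K·L = 0.7 × 2.58 = 1.806 m
Required I = P_cr·L_e²/(π²E) = 1.750×10^5 × 1.806² / (π² × 1.63×10^11) = 3.547×10^-7 m⁴
I_req = 3.547×10^5 mm⁴
Rectangle, weak axis: I_min = h·b³/12 with h = 151 mm fixed  ⇒  b = (12I/h)^(1/3) = 30.4 mm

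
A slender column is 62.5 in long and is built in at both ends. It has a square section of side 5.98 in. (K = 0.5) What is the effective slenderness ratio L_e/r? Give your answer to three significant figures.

For a square r = a/√12 = 5.98/√12 = 1.726 in
L_e = K·L = 0.5 × 62.5 = 31.25 in
λ = L_e / r_min = 31.250 / 1.726 = 18.1

λ ≈ 18.1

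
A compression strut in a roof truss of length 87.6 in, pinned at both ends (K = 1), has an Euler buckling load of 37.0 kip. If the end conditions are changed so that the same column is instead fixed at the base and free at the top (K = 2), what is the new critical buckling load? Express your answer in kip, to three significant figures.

P_cr ∝ 1/K², so P_cr,new = P_cr,old × (K_old/K_new)² = 37.0 × (1/2)²
= 37.0 × 0.2500 = 9.25 kip

P_cr ≈ 9.25 kip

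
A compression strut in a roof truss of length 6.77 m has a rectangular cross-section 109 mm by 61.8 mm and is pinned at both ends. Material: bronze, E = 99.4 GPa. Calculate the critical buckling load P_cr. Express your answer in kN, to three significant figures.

P_cr ≈ 45.9 kN

Buckling occurs about the weak axis: I_min = h·b³/12 with b = 61.8 mm (the shorter side).
I_min = 109×61.8³/12 = 2.144×10^6 mm⁴
I = 2.144×10^6 mm⁴ = 2.144×10^-6 m⁴
Effective length L_e = K·L = 1 × 6.77 = 6.770 m
P_cr = π²EI / L_e² = π² × 99.4×10⁹ × 2.144×10^-6 / 6.770² = 4.589×10^4 N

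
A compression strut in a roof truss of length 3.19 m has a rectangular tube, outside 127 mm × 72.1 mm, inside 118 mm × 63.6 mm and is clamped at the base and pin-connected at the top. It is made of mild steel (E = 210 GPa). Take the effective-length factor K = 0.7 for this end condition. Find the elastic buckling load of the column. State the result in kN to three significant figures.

Weak-axis I_min = (h_o·b_o³ − h_i·b_i³)/12 with b_o = 72.1, b_i = 63.60 mm (shorter outer/inner sides).
I_min = (127×72.1³ − 118.0×63.60³)/12 = 1.437×10^6 mm⁴
I = 1.437×10^6 mm⁴ = 1.437×10^-6 m⁴
Effective length L_e = K·L = 0.7 × 3.19 = 2.233 m
P_cr = π²EI / L_e² = π² × 210×10⁹ × 1.437×10^-6 / 2.233² = 5.973×10^5 N

P_cr ≈ 597 kN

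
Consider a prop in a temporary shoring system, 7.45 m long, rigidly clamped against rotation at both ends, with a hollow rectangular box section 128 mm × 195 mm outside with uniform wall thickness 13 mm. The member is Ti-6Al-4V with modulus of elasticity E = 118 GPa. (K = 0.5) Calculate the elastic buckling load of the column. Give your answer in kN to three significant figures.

Inner dimensions: h_i = 195 − 2×13 = 169.0 mm, b_i = 128 − 2×13 = 102.0 mm
Weak-axis I_min = (h_o·b_o³ − h_i·b_i³)/12 with b_o = 128, b_i = 102.0 mm (shorter outer/inner sides).
I_min = (195×128³ − 169.0×102.0³)/12 = 1.913×10^7 mm⁴
I = 1.913×10^7 mm⁴ = 1.913×10^-5 m⁴
Effective length L_e = K·L = 0.5 × 7.45 = 3.725 m
P_cr = π²EI / L_e² = π² × 118×10⁹ × 1.913×10^-5 / 3.725² = 1.606×10^6 N

P_cr ≈ 1610 kN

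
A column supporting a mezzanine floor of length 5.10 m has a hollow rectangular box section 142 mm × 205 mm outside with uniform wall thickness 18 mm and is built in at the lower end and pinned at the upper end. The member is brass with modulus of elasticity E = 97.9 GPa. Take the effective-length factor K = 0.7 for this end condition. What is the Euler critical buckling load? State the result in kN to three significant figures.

Inner dimensions: h_i = 205 − 2×18 = 169.0 mm, b_i = 142 − 2×18 = 106.0 mm
Weak-axis I_min = (h_o·b_o³ − h_i·b_i³)/12 with b_o = 142, b_i = 106.0 mm (shorter outer/inner sides).
I_min = (205×142³ − 169.0×106.0³)/12 = 3.214×10^7 mm⁴
I = 3.214×10^7 mm⁴ = 3.214×10^-5 m⁴
Effective length L_e = K·L = 0.7 × 5.10 = 3.570 m
P_cr = π²EI / L_e² = π² × 97.9×10⁹ × 3.214×10^-5 / 3.570² = 2.437×10^6 N

P_cr ≈ 2440 kN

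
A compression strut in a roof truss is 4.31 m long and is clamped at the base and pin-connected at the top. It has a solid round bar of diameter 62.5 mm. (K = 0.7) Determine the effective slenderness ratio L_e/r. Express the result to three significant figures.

For a solid circle r = d/4 = 62.5/4 = 15.62 mm
L_e = K·L = 0.7 × 4.31 m = 3.017 m = 3017.0 mm
λ = L_e / r_min = 3017.0 / 15.62 = 193

λ ≈ 193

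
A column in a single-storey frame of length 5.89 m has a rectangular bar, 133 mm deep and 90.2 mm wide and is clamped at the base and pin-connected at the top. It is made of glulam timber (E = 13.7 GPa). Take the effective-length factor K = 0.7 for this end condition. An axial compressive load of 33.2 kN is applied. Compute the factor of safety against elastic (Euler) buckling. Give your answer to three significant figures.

Buckling occurs about the weak axis: I_min = h·b³/12 with b = 90.2 mm (the shorter side).
I_min = 133×90.2³/12 = 8.134×10^6 mm⁴
I = 8.134×10^6 mm⁴ = 8.134×10^-6 m⁴
Effective length L_e = K·L = 0.7 × 5.89 = 4.123 m
P_cr = π²EI / L_e² = π² × 13.7×10⁹ × 8.134×10^-6 / 4.123² = 6.470×10^4 N
Factor of safety n = P_cr / P = 64.697 / 33.2 = 1.95

n ≈ 1.95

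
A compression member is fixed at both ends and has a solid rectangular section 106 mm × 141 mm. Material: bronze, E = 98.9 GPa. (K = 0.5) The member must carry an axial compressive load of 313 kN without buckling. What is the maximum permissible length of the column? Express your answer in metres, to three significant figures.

Buckling occurs about the weak axis: I_min = h·b³/12 with b = 106 mm (the shorter side).
I_min = 141×106³/12 = 1.399×10^7 mm⁴
I = 1.399×10^-5 m⁴
At the buckling limit P_cr = P = 3.130×10^5 N
From P_cr = π²EI/(K·L)²:  L = (1/K)·√(π²EI/P_cr) = (1/0.5)·√(π²×9.89×10^10×1.399×10^-5/3.130×10^5)
L = 13.2 m

L_max ≈ 13.2 m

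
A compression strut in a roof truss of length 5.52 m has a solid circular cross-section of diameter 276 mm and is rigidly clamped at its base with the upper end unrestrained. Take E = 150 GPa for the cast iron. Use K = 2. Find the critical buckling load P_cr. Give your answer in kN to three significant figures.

P_cr ≈ 3460 kN

I = πd⁴/64 = π×276⁴/64 = 2.848×10^8 mm⁴
I = 2.848×10^8 mm⁴ = 2.848×10^-4 m⁴
Effective length L_e = K·L = 2 × 5.52 = 11.04 m
P_cr = π²EI / L_e² = π² × 150×10⁹ × 2.848×10^-4 / 11.04² = 3.460×10^6 N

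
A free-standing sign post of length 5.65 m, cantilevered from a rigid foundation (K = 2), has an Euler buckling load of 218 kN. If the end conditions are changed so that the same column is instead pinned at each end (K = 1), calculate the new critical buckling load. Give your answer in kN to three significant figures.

P_cr ≈ 872 kN

P_cr ∝ 1/K², so P_cr,new = P_cr,old × (K_old/K_new)² = 218 × (2/1)²
= 218 × 4.000 = 872 kN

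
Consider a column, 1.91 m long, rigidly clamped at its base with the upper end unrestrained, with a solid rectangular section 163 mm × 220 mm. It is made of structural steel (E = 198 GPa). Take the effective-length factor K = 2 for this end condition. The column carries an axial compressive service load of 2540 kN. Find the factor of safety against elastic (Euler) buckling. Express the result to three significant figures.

n ≈ 4.19

Buckling occurs about the weak axis: I_min = h·b³/12 with b = 163 mm (the shorter side).
I_min = 220×163³/12 = 7.940×10^7 mm⁴
I = 7.940×10^7 mm⁴ = 7.940×10^-5 m⁴
Effective length L_e = K·L = 2 × 1.91 = 3.820 m
P_cr = π²EI / L_e² = π² × 198×10⁹ × 7.940×10^-5 / 3.820² = 1.063×10^7 N
Factor of safety n = P_cr / P = 10633 / 2540 = 4.19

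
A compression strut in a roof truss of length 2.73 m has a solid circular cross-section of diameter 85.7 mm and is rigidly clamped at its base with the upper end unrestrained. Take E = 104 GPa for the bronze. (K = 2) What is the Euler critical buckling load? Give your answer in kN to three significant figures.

I = πd⁴/64 = π×85.7⁴/64 = 2.648×10^6 mm⁴
I = 2.648×10^6 mm⁴ = 2.648×10^-6 m⁴
Effective length L_e = K·L = 2 × 2.73 = 5.460 m
P_cr = π²EI / L_e² = π² × 104×10⁹ × 2.648×10^-6 / 5.460² = 9.117×10^4 N

P_cr ≈ 91.2 kN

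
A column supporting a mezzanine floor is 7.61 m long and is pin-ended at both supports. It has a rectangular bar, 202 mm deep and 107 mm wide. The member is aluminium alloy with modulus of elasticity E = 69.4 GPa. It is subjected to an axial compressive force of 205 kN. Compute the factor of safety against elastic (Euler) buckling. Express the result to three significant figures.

Buckling occurs about the weak axis: I_min = h·b³/12 with b = 107 mm (the shorter side).
I_min = 202×107³/12 = 2.062×10^7 mm⁴
I = 2.062×10^7 mm⁴ = 2.062×10^-5 m⁴
Effective length L_e = K·L = 1 × 7.61 = 7.610 m
P_cr = π²EI / L_e² = π² × 69.4×10⁹ × 2.062×10^-5 / 7.610² = 2.439×10^5 N
Factor of safety n = P_cr / P = 243.90 / 205 = 1.19

n ≈ 1.19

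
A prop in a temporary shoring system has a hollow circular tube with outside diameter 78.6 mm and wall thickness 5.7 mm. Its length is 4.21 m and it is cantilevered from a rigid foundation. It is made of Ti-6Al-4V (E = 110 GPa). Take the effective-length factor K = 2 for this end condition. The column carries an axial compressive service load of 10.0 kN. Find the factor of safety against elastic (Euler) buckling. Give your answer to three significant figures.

n ≈ 1.34

Inner diameter d_i = 78.6 − 2×5.7 = 67.20 mm
I = π(d_o⁴ − d_i⁴)/64 = π(78.6⁴ − 67.20⁴)/64 = 8.725×10^5 mm⁴
I = 8.725×10^5 mm⁴ = 8.725×10^-7 m⁴
Effective length L_e = K·L = 2 × 4.21 = 8.420 m
P_cr = π²EI / L_e² = π² × 110×10⁹ × 8.725×10^-7 / 8.420² = 1.336×10^4 N
Factor of safety n = P_cr / P = 13.361 / 10.0 = 1.34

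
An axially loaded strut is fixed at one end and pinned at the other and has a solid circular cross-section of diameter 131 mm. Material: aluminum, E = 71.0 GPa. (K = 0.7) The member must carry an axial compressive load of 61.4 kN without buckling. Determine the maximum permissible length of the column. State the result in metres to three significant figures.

I = πd⁴/64 = π×131⁴/64 = 1.446×10^7 mm⁴
I = 1.446×10^-5 m⁴
At the buckling limit P_cr = P = 6.140×10^4 N
From P_cr = π²EI/(K·L)²:  L = (1/K)·√(π²EI/P_cr) = (1/0.7)·√(π²×7.10×10^10×1.446×10^-5/6.140×10^4)
L = 18.3 m

L_max ≈ 18.3 m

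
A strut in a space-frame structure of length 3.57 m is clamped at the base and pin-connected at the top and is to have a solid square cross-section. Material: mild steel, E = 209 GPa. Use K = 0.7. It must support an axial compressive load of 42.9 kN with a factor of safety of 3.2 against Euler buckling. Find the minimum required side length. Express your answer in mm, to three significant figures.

Required P_cr = n·P = 3.2 × 42.9 = 137.3 kN
L_e = K·L = 0.7 × 3.57 = 2.499 m
Required I = P_cr·L_e²/(π²E) = 1.373×10^5 × 2.499² / (π² × 2.09×10^11) = 4.156×10^-7 m⁴
I_req = 4.156×10^5 mm⁴
Solid square: I = a⁴/12  ⇒  a = (12I)^(1/4) = (12×4.156×10^5)^(1/4) = 47.3 mm

a ≈ 47.3 mm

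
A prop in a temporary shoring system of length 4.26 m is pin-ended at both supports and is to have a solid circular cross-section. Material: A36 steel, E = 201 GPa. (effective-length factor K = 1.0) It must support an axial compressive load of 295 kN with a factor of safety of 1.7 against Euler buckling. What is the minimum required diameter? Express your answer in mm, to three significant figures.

Required P_cr = n·P = 1.7 × 295 = 501.5 kN
L_e = K·L = 1 × 4.26 = 4.260 m
Required I = P_cr·L_e²/(π²E) = 5.015×10^5 × 4.260² / (π² × 2.01×10^11) = 4.588×10^-6 m⁴
I_req = 4.588×10^6 mm⁴
Solid circle: I = πd⁴/64  ⇒  d = (64I/π)^(1/4) = (64×4.588×10^6/π)^(1/4) = 98.3 mm

d ≈ 98.3 mm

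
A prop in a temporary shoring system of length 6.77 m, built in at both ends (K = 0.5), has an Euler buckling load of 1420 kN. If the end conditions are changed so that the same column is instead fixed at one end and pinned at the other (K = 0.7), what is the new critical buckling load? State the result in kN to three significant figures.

P_cr ∝ 1/K², so P_cr,new = P_cr,old × (K_old/K_new)² = 1420 × (0.5/0.7)²
= 1420 × 0.5102 = 724 kN

P_cr ≈ 724 kN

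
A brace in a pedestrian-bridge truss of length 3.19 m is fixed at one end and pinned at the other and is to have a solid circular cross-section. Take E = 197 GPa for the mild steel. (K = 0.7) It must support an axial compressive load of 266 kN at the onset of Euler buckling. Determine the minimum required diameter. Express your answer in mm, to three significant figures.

L_e = K·L = 0.7 × 3.19 = 2.233 m
Required I = P_cr·L_e²/(π²E) = 2.660×10^5 × 2.233² / (π² × 1.97×10^11) = 6.822×10^-7 m⁴
I_req = 6.822×10^5 mm⁴
Solid circle: I = πd⁴/64  ⇒  d = (64I/π)^(1/4) = (64×6.822×10^5/π)^(1/4) = 61.1 mm

d ≈ 61.1 mm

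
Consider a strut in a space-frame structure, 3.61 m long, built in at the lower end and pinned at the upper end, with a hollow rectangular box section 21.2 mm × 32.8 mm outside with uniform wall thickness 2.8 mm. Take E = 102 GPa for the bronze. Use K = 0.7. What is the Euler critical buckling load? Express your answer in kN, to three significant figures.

Inner dimensions: h_i = 32.8 − 2×2.8 = 27.20 mm, b_i = 21.2 − 2×2.8 = 15.60 mm
Weak-axis I_min = (h_o·b_o³ − h_i·b_i³)/12 with b_o = 21.2, b_i = 15.60 mm (shorter outer/inner sides).
I_min = (32.8×21.2³ − 27.20×15.60³)/12 = 1.744×10^4 mm⁴
I = 1.744×10^4 mm⁴ = 1.744×10^-8 m⁴
Effective length L_e = K·L = 0.7 × 3.61 = 2.527 m
P_cr = π²EI / L_e² = π² × 102×10⁹ × 1.744×10^-8 / 2.527² = 2.749×10^3 N

P_cr ≈ 2.75 kN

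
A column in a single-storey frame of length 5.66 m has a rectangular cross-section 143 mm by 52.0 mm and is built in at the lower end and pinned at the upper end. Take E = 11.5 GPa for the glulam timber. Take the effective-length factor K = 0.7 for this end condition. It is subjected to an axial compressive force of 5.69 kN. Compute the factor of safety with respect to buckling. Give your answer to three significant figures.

n ≈ 2.13

Buckling occurs about the weak axis: I_min = h·b³/12 with b = 52.0 mm (the shorter side).
I_min = 143×52.0³/12 = 1.676×10^6 mm⁴
I = 1.676×10^6 mm⁴ = 1.676×10^-6 m⁴
Effective length L_e = K·L = 0.7 × 5.66 = 3.962 m
P_cr = π²EI / L_e² = π² × 11.5×10⁹ × 1.676×10^-6 / 3.962² = 1.212×10^4 N
Factor of safety n = P_cr / P = 12.115 / 5.69 = 2.13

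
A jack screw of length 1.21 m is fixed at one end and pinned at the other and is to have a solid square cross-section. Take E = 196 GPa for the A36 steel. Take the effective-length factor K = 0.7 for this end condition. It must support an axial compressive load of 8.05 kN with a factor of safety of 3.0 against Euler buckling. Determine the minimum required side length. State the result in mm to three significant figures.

a ≈ 18.1 mm

Required P_cr = n·P = 3.0 × 8.05 = 24.15 kN
L_e = K·L = 0.7 × 1.21 = 0.8470 m
Required I = P_cr·L_e²/(π²E) = 2.415×10^4 × 0.8470² / (π² × 1.96×10^11) = 8.956×10^-9 m⁴
I_req = 8.956×10^3 mm⁴
Solid square: I = a⁴/12  ⇒  a = (12I)^(1/4) = (12×8.956×10^3)^(1/4) = 18.1 mm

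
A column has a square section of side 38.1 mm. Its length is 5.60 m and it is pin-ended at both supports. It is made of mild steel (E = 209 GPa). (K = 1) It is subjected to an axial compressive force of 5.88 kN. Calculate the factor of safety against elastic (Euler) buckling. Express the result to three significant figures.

n ≈ 1.96

I = a⁴/12 = 38.1⁴/12 = 1.756×10^5 mm⁴
I = 1.756×10^5 mm⁴ = 1.756×10^-7 m⁴
Effective length L_e = K·L = 1 × 5.60 = 5.600 m
P_cr = π²EI / L_e² = π² × 209×10⁹ × 1.756×10^-7 / 5.600² = 1.155×10^4 N
Factor of safety n = P_cr / P = 11.550 / 5.88 = 1.96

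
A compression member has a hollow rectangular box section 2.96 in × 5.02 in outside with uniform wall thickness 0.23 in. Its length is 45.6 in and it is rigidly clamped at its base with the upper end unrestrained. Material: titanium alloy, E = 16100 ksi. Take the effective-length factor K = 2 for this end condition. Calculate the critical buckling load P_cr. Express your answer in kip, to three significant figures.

P_cr ≈ 93.8 kip

Inner dimensions: h_i = 5.02 − 2×0.23 = 4.560 in, b_i = 2.96 − 2×0.23 = 2.500 in
Weak-axis I_min = (h_o·b_o³ − h_i·b_i³)/12 with b_o = 2.96, b_i = 2.500 in (shorter outer/inner sides).
I_min = (5.02×2.96³ − 4.560×2.500³)/12 = 4.912 in⁴
Effective length L_e = K·L = 2 × 45.6 = 91.20 in
P_cr = π²EI / L_e² = π² × 16100×10³ × 4.912 / 91.20² = 9.384×10^4 lb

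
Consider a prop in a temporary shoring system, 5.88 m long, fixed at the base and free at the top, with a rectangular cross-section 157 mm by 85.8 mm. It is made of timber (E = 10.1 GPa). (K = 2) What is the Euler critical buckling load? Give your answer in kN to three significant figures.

P_cr ≈ 5.96 kN

Buckling occurs about the weak axis: I_min = h·b³/12 with b = 85.8 mm (the shorter side).
I_min = 157×85.8³/12 = 8.264×10^6 mm⁴
I = 8.264×10^6 mm⁴ = 8.264×10^-6 m⁴
Effective length L_e = K·L = 2 × 5.88 = 11.76 m
P_cr = π²EI / L_e² = π² × 10.1×10⁹ × 8.264×10^-6 / 11.76² = 5.956×10^3 N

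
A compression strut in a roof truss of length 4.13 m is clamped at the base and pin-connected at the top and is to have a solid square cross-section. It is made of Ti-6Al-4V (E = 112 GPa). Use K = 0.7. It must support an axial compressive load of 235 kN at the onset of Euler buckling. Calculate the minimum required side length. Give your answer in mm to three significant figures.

a ≈ 68.0 mm

L_e = K·L = 0.7 × 4.13 = 2.891 m
Required I = P_cr·L_e²/(π²E) = 2.350×10^5 × 2.891² / (π² × 1.12×10^11) = 1.777×10^-6 m⁴
I_req = 1.777×10^6 mm⁴
Solid square: I = a⁴/12  ⇒  a = (12I)^(1/4) = (12×1.777×10^6)^(1/4) = 68.0 mm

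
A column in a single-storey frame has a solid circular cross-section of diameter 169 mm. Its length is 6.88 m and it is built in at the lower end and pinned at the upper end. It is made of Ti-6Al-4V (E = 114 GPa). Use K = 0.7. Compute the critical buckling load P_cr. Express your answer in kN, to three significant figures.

P_cr ≈ 1940 kN

I = πd⁴/64 = π×169⁴/64 = 4.004×10^7 mm⁴
I = 4.004×10^7 mm⁴ = 4.004×10^-5 m⁴
Effective length L_e = K·L = 0.7 × 6.88 = 4.816 m
P_cr = π²EI / L_e² = π² × 114×10⁹ × 4.004×10^-5 / 4.816² = 1.942×10^6 N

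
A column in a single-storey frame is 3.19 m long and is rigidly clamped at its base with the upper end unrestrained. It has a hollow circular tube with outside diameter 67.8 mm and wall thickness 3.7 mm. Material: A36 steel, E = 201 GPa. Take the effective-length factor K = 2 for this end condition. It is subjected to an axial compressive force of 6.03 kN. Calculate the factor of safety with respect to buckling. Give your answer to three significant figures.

Inner diameter d_i = 67.8 − 2×3.7 = 60.40 mm
I = π(d_o⁴ − d_i⁴)/64 = π(67.8⁴ − 60.40⁴)/64 = 3.840×10^5 mm⁴
I = 3.840×10^5 mm⁴ = 3.840×10^-7 m⁴
Effective length L_e = K·L = 2 × 3.19 = 6.380 m
P_cr = π²EI / L_e² = π² × 201×10⁹ × 3.840×10^-7 / 6.380² = 1.871×10^4 N
Factor of safety n = P_cr / P = 18.713 / 6.03 = 3.10

n ≈ 3.10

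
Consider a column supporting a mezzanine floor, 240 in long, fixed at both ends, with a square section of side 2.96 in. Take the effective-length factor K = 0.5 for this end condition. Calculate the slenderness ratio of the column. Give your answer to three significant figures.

λ ≈ 140

For a square r = a/√12 = 2.96/√12 = 0.8545 in
L_e = K·L = 0.5 × 240 = 120.0 in
λ = L_e / r_min = 120.00 / 0.8545 = 140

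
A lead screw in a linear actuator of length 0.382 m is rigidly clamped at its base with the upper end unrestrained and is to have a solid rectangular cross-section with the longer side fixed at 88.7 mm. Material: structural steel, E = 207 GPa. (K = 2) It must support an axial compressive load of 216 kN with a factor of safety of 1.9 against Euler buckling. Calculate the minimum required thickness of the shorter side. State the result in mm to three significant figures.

b ≈ 25.1 mm

Required P_cr = n·P = 1.9 × 216 = 410.4 kN
L_e = K·L = 2 × 0.382 = 0.7640 m
Required I = P_cr·L_e²/(π²E) = 4.104×10^5 × 0.7640² / (π² × 2.07×10^11) = 1.173×10^-7 m⁴
I_req = 1.173×10^5 mm⁴
Rectangle, weak axis: I_min = h·b³/12 with h = 88.7 mm fixed  ⇒  b = (12I/h)^(1/3) = 25.1 mm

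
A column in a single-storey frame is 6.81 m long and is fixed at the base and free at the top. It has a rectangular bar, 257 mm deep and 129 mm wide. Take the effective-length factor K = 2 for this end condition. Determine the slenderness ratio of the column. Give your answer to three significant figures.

For a rectangle r_min = b/√12 = 129/√12 = 37.24 mm
L_e = K·L = 2 × 6.81 m = 13.62 m = 13620 mm
λ = L_e / r_min = 13620 / 37.24 = 366

λ ≈ 366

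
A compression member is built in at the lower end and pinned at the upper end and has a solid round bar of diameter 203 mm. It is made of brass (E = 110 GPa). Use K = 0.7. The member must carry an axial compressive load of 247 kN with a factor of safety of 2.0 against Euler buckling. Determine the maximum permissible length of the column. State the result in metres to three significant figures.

L_max ≈ 19.3 m

I = πd⁴/64 = π×203⁴/64 = 8.336×10^7 mm⁴
I = 8.336×10^-5 m⁴
Required critical load P_cr = n·P = 2.0 × 247 = 494.0 kN = 4.940×10^5 N
From P_cr = π²EI/(K·L)²:  L = (1/K)·√(π²EI/P_cr) = (1/0.7)·√(π²×1.10×10^11×8.336×10^-5/4.940×10^5)
L = 19.3 m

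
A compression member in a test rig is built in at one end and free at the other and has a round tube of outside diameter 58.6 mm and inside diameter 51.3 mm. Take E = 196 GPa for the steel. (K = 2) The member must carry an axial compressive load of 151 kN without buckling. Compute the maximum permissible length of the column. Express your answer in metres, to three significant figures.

L_max ≈ 0.875 m

d_o = 58.6 mm, d_i = 51.3 mm
I = π(d_o⁴ − d_i⁴)/64 = π(58.6⁴ − 51.30⁴)/64 = 2.389×10^5 mm⁴
I = 2.389×10^-7 m⁴
At the buckling limit P_cr = P = 1.510×10^5 N
From P_cr = π²EI/(K·L)²:  L = (1/K)·√(π²EI/P_cr) = (1/2)·√(π²×1.96×10^11×2.389×10^-7/1.510×10^5)
L = 0.875 m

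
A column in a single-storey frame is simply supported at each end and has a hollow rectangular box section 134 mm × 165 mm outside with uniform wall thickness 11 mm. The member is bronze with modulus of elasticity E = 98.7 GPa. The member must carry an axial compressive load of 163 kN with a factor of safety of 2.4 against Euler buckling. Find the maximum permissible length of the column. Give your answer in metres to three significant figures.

Inner dimensions: h_i = 165 − 2×11 = 143.0 mm, b_i = 134 − 2×11 = 112.0 mm
Weak-axis I_min = (h_o·b_o³ − h_i·b_i³)/12 with b_o = 134, b_i = 112.0 mm (shorter outer/inner sides).
I_min = (165×134³ − 143.0×112.0³)/12 = 1.634×10^7 mm⁴
I = 1.634×10^-5 m⁴
Required critical load P_cr = n·P = 2.4 × 163 = 391.2 kN = 3.912×10^5 N
From P_cr = π²EI/(K·L)²:  L = (1/K)·√(π²EI/P_cr) = (1/1)·√(π²×9.87×10^10×1.634×10^-5/3.912×10^5)
L = 6.38 m

L_max ≈ 6.38 m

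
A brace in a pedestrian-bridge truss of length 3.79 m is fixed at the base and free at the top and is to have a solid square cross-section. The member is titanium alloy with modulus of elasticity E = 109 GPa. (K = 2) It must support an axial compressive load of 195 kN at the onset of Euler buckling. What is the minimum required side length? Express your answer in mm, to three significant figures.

a ≈ 106 mm

L_e = K·L = 2 × 3.79 = 7.580 m
Required I = P_cr·L_e²/(π²E) = 1.950×10^5 × 7.580² / (π² × 1.09×10^11) = 1.041×10^-5 m⁴
I_req = 1.041×10^7 mm⁴
Solid square: I = a⁴/12  ⇒  a = (12I)^(1/4) = (12×1.041×10^7)^(1/4) = 106 mm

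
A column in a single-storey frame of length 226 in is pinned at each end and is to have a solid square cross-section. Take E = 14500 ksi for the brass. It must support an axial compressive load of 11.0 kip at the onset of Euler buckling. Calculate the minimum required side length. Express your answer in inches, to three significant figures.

a ≈ 2.62 in

L_e = K·L = 1 × 226 = 226.0 in
Required I = P_cr·L_e²/(π²E) = 1.100×10^4 × 226.0² / (π² × 1.45×10^7) = 3.926 in⁴
Solid square: I = a⁴/12  ⇒  a = (12I)^(1/4) = (12×3.926)^(1/4) = 2.62 in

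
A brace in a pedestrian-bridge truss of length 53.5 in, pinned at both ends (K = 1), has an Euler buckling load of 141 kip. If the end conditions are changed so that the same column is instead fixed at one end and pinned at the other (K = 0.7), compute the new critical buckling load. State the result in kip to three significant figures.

P_cr ≈ 288 kip

P_cr ∝ 1/K², so P_cr,new = P_cr,old × (K_old/K_new)² = 141 × (1/0.7)²
= 141 × 2.041 = 288 kip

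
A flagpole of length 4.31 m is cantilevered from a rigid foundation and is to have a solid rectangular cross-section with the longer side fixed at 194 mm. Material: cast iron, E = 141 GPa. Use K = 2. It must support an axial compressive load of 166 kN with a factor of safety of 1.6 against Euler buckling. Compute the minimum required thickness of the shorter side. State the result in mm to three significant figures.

Required P_cr = n·P = 1.6 × 166 = 265.6 kN
L_e = K·L = 2 × 4.31 = 8.620 m
Required I = P_cr·L_e²/(π²E) = 2.656×10^5 × 8.620² / (π² × 1.41×10^11) = 1.418×10^-5 m⁴
I_req = 1.418×10^7 mm⁴
Rectangle, weak axis: I_min = h·b³/12 with h = 194 mm fixed  ⇒  b = (12I/h)^(1/3) = 95.7 mm

b ≈ 95.7 mm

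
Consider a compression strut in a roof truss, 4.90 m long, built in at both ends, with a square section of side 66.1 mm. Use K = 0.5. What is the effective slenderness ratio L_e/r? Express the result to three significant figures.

λ ≈ 128

I = a⁴/12 = 66.1⁴/12 = 1.591×10^6 mm⁴
A = 4.369×10^3 mm²;  r_min = √(I/A) = √(1.591×10^6/4.369×10^3) = 19.08 mm
L_e = K·L = 0.5 × 4.90 m = 2.450 m = 2450.0 mm
λ = L_e / r_min = 2450.0 / 19.08 = 128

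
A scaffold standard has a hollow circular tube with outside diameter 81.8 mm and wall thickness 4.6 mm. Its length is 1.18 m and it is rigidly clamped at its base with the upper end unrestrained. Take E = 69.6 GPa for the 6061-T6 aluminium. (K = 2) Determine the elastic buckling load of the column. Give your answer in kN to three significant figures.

Inner diameter d_i = 81.8 − 2×4.6 = 72.60 mm
I = π(d_o⁴ − d_i⁴)/64 = π(81.8⁴ − 72.60⁴)/64 = 8.341×10^5 mm⁴
I = 8.341×10^5 mm⁴ = 8.341×10^-7 m⁴
Effective length L_e = K·L = 2 × 1.18 = 2.360 m
P_cr = π²EI / L_e² = π² × 69.6×10⁹ × 8.341×10^-7 / 2.360² = 1.029×10^5 N

P_cr ≈ 103 kN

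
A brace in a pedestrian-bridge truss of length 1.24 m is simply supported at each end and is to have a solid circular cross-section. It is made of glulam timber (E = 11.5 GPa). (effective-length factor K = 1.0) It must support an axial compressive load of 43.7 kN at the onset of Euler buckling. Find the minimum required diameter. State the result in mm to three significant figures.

L_e = K·L = 1 × 1.24 = 1.240 m
Required I = P_cr·L_e²/(π²E) = 4.370×10^4 × 1.240² / (π² × 1.15×10^10) = 5.920×10^-7 m⁴
I_req = 5.920×10^5 mm⁴
Solid circle: I = πd⁴/64  ⇒  d = (64I/π)^(1/4) = (64×5.920×10^5/π)^(1/4) = 58.9 mm

d ≈ 58.9 mm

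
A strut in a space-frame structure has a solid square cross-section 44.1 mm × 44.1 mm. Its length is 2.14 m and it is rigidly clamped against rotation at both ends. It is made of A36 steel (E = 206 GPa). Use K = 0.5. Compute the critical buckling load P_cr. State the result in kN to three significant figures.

I = a⁴/12 = 44.1⁴/12 = 3.152×10^5 mm⁴
I = 3.152×10^5 mm⁴ = 3.152×10^-7 m⁴
Effective length L_e = K·L = 0.5 × 2.14 = 1.070 m
P_cr = π²EI / L_e² = π² × 206×10⁹ × 3.152×10^-7 / 1.070² = 5.597×10^5 N

P_cr ≈ 560 kN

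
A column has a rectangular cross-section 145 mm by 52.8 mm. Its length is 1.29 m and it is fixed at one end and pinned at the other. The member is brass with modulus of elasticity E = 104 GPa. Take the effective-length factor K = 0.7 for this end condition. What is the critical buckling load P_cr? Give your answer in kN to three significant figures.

Buckling occurs about the weak axis: I_min = h·b³/12 with b = 52.8 mm (the shorter side).
I_min = 145×52.8³/12 = 1.779×10^6 mm⁴
I = 1.779×10^6 mm⁴ = 1.779×10^-6 m⁴
Effective length L_e = K·L = 0.7 × 1.29 = 0.9030 m
P_cr = π²EI / L_e² = π² × 104×10⁹ × 1.779×10^-6 / 0.9030² = 2.239×10^6 N

P_cr ≈ 2240 kN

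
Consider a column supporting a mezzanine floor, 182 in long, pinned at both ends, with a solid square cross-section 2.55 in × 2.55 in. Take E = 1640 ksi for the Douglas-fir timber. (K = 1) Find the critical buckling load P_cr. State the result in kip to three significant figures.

P_cr ≈ 1.72 kip

I = a⁴/12 = 2.55⁴/12 = 3.524 in⁴
Effective length L_e = K·L = 1 × 182 = 182.0 in
P_cr = π²EI / L_e² = π² × 1640×10³ × 3.524 / 182.0² = 1.722×10^3 lb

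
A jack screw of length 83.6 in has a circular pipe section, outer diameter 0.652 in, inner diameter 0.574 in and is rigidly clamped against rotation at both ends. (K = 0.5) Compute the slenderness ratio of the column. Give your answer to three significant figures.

d_o = 0.652 in, d_i = 0.574 in
I = π(d_o⁴ − d_i⁴)/64 = π(0.652⁴ − 0.5740⁴)/64 = 3.542×10^-3 in⁴
A = 7.511×10^-2 in²;  r_min = √(I/A) = √(3.542×10^-3/7.511×10^-2) = 0.2172 in
L_e = K·L = 0.5 × 83.6 = 41.80 in
λ = L_e / r_min = 41.800 / 0.2172 = 192

λ ≈ 192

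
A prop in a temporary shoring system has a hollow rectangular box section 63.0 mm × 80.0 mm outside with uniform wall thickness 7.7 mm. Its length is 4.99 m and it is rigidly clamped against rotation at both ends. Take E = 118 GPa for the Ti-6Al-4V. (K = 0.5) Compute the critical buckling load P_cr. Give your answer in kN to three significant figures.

P_cr ≈ 203 kN

Inner dimensions: h_i = 80.0 − 2×7.7 = 64.60 mm, b_i = 63.0 − 2×7.7 = 47.60 mm
Weak-axis I_min = (h_o·b_o³ − h_i·b_i³)/12 with b_o = 63.0, b_i = 47.60 mm (shorter outer/inner sides).
I_min = (80.0×63.0³ − 64.60×47.60³)/12 = 1.086×10^6 mm⁴
I = 1.086×10^6 mm⁴ = 1.086×10^-6 m⁴
Effective length L_e = K·L = 0.5 × 4.99 = 2.495 m
P_cr = π²EI / L_e² = π² × 118×10⁹ × 1.086×10^-6 / 2.495² = 2.032×10^5 N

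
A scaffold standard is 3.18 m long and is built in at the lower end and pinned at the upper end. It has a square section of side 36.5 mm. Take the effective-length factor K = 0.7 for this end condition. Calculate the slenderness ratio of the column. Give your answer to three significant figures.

λ ≈ 211

For a square r = a/√12 = 36.5/√12 = 10.54 mm
L_e = K·L = 0.7 × 3.18 m = 2.226 m = 2226.0 mm
λ = L_e / r_min = 2226.0 / 10.54 = 211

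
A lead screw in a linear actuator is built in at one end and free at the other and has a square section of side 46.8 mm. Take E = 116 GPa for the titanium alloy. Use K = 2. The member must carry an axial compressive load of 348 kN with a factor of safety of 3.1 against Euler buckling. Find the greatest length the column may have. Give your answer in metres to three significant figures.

L_max ≈ 0.326 m

I = a⁴/12 = 46.8⁴/12 = 3.998×10^5 mm⁴
I = 3.998×10^-7 m⁴
Required critical load P_cr = n·P = 3.1 × 348 = 1079 kN = 1.079×10^6 N
From P_cr = π²EI/(K·L)²:  L = (1/K)·√(π²EI/P_cr) = (1/2)·√(π²×1.16×10^11×3.998×10^-7/1.079×10^6)
L = 0.326 m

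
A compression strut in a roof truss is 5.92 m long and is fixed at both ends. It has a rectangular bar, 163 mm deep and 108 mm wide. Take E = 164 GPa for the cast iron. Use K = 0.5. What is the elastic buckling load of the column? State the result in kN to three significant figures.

Buckling occurs about the weak axis: I_min = h·b³/12 with b = 108 mm (the shorter side).
I_min = 163×108³/12 = 1.711×10^7 mm⁴
I = 1.711×10^7 mm⁴ = 1.711×10^-5 m⁴
Effective length L_e = K·L = 0.5 × 5.92 = 2.960 m
P_cr = π²EI / L_e² = π² × 164×10⁹ × 1.711×10^-5 / 2.960² = 3.161×10^6 N

P_cr ≈ 3160 kN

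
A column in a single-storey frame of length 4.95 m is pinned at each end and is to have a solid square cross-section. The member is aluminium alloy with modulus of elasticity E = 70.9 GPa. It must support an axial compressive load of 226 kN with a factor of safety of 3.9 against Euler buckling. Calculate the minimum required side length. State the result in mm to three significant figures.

a ≈ 139 mm

Required P_cr = n·P = 3.9 × 226 = 881.4 kN
L_e = K·L = 1 × 4.95 = 4.950 m
Required I = P_cr·L_e²/(π²E) = 8.814×10^5 × 4.950² / (π² × 7.09×10^10) = 3.086×10^-5 m⁴
I_req = 3.086×10^7 mm⁴
Solid square: I = a⁴/12  ⇒  a = (12I)^(1/4) = (12×3.086×10^7)^(1/4) = 139 mm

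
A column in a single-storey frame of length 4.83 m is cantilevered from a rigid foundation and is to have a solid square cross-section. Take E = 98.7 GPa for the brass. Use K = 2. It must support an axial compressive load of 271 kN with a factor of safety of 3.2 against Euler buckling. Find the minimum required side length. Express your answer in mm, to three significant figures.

a ≈ 178 mm

Required P_cr = n·P = 3.2 × 271 = 867.2 kN
L_e = K·L = 2 × 4.83 = 9.660 m
Required I = P_cr·L_e²/(π²E) = 8.672×10^5 × 9.660² / (π² × 9.87×10^10) = 8.307×10^-5 m⁴
I_req = 8.307×10^7 mm⁴
Solid square: I = a⁴/12  ⇒  a = (12I)^(1/4) = (12×8.307×10^7)^(1/4) = 178 mm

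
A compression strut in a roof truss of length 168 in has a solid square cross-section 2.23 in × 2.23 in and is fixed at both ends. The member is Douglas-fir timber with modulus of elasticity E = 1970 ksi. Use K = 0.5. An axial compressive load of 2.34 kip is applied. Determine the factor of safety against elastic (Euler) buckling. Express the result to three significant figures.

I = a⁴/12 = 2.23⁴/12 = 2.061 in⁴
Effective length L_e = K·L = 0.5 × 168 = 84.00 in
P_cr = π²EI / L_e² = π² × 1970×10³ × 2.061 / 84.00² = 5.679×10^3 lb
Factor of safety n = P_cr / P = 5.6787 / 2.34 = 2.43

n ≈ 2.43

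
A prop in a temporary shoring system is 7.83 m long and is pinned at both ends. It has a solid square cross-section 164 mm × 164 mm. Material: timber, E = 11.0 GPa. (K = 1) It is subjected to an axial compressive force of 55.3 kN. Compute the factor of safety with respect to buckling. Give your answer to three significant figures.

I = a⁴/12 = 164⁴/12 = 6.028×10^7 mm⁴
I = 6.028×10^7 mm⁴ = 6.028×10^-5 m⁴
Effective length L_e = K·L = 1 × 7.83 = 7.830 m
P_cr = π²EI / L_e² = π² × 11.0×10⁹ × 6.028×10^-5 / 7.830² = 1.067×10^5 N
Factor of safety n = P_cr / P = 106.75 / 55.3 = 1.93

n ≈ 1.93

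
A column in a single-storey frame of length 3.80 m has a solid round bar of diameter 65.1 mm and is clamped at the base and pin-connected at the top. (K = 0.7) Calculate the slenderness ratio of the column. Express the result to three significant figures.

For a solid circle r = d/4 = 65.1/4 = 16.27 mm
L_e = K·L = 0.7 × 3.80 m = 2.660 m = 2660.0 mm
λ = L_e / r_min = 2660.0 / 16.27 = 163

λ ≈ 163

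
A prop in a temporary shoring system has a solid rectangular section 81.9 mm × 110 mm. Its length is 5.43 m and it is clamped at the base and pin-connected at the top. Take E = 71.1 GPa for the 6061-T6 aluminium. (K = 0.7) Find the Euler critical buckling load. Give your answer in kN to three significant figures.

Buckling occurs about the weak axis: I_min = h·b³/12 with b = 81.9 mm (the shorter side).
I_min = 110×81.9³/12 = 5.036×10^6 mm⁴
I = 5.036×10^6 mm⁴ = 5.036×10^-6 m⁴
Effective length L_e = K·L = 0.7 × 5.43 = 3.801 m
P_cr = π²EI / L_e² = π² × 71.1×10⁹ × 5.036×10^-6 / 3.801² = 2.446×10^5 N

P_cr ≈ 245 kN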